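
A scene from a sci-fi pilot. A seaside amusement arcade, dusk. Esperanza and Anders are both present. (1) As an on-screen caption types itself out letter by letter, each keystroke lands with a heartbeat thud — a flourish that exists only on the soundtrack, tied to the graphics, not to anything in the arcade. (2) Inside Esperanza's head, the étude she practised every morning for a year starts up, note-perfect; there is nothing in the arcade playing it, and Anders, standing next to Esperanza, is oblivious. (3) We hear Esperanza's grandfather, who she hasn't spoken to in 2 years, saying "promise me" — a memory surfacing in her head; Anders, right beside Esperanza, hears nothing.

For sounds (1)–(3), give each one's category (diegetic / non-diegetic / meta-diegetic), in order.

non-diegetic, meta-diegetic, meta-diegetic

Sound (1): the caption isn't part of the story world, so neither is the sound tied to it, so non-diegetic.
Sound (2): it lives in Esperanza's subjectivity, not in the arcade, so meta-diegetic.
(3) is meta-diegetic: a remembered line, private to Esperanza — not present in the room, not audible to Anders.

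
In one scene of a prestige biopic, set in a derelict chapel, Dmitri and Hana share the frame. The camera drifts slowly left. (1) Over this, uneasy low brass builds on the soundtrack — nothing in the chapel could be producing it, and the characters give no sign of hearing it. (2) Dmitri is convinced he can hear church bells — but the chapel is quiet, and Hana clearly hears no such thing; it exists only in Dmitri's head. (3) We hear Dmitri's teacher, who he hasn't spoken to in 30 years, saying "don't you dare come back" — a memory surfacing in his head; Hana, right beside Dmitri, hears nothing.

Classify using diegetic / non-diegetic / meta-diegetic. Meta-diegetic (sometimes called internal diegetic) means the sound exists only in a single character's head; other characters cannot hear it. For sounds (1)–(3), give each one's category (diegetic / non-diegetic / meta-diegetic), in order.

Sound (1): nothing in the chapel produces it and the characters don't hear it — pure soundtrack, so non-diegetic.
(2) is meta-diegetic: subjective to Dmitri: the chapel is silent and Hana hears nothing.
(3) a remembered line, private to Dmitri — not present in the room, not audible to Hana → meta-diegetic.

non-diegetic, meta-diegetic, meta-diegetic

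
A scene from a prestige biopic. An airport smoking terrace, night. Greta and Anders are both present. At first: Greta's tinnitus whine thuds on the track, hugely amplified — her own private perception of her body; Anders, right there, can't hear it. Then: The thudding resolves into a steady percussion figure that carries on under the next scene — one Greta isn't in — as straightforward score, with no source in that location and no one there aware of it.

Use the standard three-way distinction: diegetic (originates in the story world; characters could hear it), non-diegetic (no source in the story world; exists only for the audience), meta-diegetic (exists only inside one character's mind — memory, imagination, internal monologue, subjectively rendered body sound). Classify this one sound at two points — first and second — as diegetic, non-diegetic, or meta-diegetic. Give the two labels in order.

meta-diegetic, non-diegetic

First: it's Greta's subjective body sound, inaudible to Anders → meta-diegetic.
Second: detached from Greta and playing as sourceless score over a scene she isn't in — for the audience only → non-diegetic.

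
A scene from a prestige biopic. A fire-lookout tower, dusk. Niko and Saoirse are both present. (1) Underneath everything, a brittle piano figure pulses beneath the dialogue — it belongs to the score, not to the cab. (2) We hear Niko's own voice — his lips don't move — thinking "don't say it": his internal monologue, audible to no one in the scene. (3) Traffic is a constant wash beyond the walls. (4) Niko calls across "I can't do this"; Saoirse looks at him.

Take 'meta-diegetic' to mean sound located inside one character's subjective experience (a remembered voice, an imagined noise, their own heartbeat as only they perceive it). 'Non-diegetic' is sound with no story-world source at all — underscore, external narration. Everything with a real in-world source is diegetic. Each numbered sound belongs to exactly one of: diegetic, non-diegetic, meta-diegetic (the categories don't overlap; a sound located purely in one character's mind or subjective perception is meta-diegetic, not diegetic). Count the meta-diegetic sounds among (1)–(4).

1

(1) nothing in the cab produces it and the characters don't hear it — pure soundtrack → non-diegetic.
(2) is meta-diegetic: internal monologue — inside Niko's mind, not spoken into the scene.
(3) is diegetic: traffic is part of the location's real environment.
Sound (4): Niko is a character speaking aloud in the scene, so diegetic.
Meta-diegetic: (2) — that's 1.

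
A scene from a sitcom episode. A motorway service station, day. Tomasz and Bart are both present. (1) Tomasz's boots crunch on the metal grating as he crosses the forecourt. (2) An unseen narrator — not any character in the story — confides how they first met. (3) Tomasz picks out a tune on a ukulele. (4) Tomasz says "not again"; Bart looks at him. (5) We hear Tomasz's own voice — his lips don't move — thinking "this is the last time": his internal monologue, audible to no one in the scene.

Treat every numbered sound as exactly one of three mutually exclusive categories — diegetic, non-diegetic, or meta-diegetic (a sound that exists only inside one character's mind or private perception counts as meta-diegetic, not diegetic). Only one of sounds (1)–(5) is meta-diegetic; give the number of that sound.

Sound (1): it's the physical sound of Tomasz moving in the space, so diegetic.
Sound (2): external voice-over — not a character, not heard by anyone in the scene, so non-diegetic.
(3) Tomasz is producing the music live, in the story world → diegetic.
Sound (4): on-screen dialogue — Tomasz speaks and Bart is there to hear, so diegetic.
(5) is meta-diegetic: it's Tomasz's unspoken thought, heard only by the audience via his subjectivity.
Only (5) is meta-diegetic.

5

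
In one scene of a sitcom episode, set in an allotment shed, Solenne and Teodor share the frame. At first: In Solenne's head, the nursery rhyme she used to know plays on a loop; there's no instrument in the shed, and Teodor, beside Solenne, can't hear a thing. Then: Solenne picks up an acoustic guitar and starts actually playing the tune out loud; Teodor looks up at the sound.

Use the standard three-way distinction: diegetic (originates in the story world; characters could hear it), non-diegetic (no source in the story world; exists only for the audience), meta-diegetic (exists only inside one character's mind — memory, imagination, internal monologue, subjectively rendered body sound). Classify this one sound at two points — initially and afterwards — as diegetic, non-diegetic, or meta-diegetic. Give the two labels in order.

meta-diegetic, diegetic

Initially: the tune exists only as Solenne's private memory; Teodor can't hear it → meta-diegetic.
Afterwards: Solenne is now producing it live on an acoustic guitar, in the room, and Teodor hears it → diegetic.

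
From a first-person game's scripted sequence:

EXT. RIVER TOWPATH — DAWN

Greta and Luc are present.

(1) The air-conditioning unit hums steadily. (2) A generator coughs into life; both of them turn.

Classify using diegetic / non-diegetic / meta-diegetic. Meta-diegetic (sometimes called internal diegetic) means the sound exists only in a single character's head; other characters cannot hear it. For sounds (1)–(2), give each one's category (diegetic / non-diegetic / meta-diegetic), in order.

diegetic, diegetic

(1) is diegetic: it's the actual ambient sound of the location.
(2) a generator is a real object/event in the scene's world → diegetic.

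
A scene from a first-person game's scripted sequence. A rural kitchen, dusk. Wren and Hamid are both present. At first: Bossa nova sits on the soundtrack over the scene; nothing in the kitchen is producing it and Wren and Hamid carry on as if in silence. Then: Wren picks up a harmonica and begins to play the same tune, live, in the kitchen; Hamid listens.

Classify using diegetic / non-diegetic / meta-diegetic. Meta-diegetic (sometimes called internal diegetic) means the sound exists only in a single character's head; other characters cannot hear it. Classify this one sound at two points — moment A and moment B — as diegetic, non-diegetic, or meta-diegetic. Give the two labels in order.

non-diegetic, diegetic

Moment A: no in-world source exists and no character can hear it — underscore → non-diegetic.
Moment B: a harmonica is now a real source in the story world and the characters hear it → diegetic.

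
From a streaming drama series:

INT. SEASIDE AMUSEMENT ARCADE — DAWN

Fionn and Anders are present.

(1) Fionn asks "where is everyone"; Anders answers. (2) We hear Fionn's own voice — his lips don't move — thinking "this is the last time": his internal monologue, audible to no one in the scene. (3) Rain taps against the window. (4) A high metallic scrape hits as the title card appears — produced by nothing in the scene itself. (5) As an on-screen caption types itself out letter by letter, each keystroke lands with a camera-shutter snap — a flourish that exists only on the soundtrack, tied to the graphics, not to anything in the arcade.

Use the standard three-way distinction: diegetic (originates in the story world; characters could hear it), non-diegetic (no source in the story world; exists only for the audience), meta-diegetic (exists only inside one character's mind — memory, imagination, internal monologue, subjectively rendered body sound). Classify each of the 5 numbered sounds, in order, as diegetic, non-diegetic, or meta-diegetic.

diegetic, meta-diegetic, diegetic, non-diegetic, non-diegetic

(1) is diegetic: spoken by a character present in the story world.
Sound (2): internal monologue — inside Fionn's mind, not spoken into the scene, so meta-diegetic.
(3) is diegetic: it's the actual ambient sound of the location.
(4) nothing in the scene produces it; it's an accent added for the audience → non-diegetic.
Sound (5): it accompanies on-screen graphics, not anything inside the story world, so non-diegetic.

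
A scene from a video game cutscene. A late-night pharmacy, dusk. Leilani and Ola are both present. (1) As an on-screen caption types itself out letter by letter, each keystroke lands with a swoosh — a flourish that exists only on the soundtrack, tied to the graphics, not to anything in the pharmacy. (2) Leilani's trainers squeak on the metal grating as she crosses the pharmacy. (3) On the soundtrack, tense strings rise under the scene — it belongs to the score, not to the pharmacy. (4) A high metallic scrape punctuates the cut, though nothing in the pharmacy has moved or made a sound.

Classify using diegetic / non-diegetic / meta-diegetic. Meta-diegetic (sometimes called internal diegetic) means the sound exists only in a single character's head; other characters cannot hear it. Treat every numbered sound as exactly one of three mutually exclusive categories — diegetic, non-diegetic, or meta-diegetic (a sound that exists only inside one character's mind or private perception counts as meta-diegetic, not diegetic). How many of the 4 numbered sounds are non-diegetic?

(1) it accompanies on-screen graphics, not anything inside the story world → non-diegetic.
Sound (2): Leilani's footsteps are produced in the story world, so diegetic.
(3) score with no on-screen or off-screen source; it exists for the audience alone → non-diegetic.
(4) is non-diegetic: it's a sound-design accent with no in-world source; no one in the scene can hear it.
Non-diegetic: (1), (3), (4) — that's 3.

3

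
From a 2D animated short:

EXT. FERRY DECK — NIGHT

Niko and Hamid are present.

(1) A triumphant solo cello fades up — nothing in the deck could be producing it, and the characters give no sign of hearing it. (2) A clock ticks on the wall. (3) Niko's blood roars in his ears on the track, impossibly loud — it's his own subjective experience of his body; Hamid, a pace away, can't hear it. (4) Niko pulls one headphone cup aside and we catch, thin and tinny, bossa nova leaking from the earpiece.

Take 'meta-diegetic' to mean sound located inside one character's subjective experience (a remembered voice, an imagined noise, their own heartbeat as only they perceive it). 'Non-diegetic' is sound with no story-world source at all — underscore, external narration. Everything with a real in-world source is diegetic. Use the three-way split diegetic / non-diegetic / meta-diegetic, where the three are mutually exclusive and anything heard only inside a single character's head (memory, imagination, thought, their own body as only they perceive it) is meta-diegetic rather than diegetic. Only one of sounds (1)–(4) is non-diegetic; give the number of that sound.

1

(1) nothing in the deck produces it and the characters don't hear it — pure soundtrack → non-diegetic.
(2) an in-world source (a clock); characters could hear it → diegetic.
(3) point-of-audition from inside Niko's body; not a sound in the room → meta-diegetic.
(4) is diegetic: it's leaking from a physical pair of headphones in the scene.
Only (1) is non-diegetic.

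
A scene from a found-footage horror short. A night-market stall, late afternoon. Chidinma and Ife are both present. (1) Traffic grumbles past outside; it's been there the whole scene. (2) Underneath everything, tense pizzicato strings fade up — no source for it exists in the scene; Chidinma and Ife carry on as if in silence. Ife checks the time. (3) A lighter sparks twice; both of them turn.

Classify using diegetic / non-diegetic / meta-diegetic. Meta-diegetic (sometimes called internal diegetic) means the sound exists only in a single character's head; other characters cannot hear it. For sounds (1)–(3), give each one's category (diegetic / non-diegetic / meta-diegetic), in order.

(1) is diegetic: ambient/room sound belonging to the story's physical space.
Sound (2): score with no on-screen or off-screen source; it exists for the audience alone, so non-diegetic.
Sound (3): a lighter is a real object/event in the scene's world, so diegetic.

diegetic, non-diegetic, diegetic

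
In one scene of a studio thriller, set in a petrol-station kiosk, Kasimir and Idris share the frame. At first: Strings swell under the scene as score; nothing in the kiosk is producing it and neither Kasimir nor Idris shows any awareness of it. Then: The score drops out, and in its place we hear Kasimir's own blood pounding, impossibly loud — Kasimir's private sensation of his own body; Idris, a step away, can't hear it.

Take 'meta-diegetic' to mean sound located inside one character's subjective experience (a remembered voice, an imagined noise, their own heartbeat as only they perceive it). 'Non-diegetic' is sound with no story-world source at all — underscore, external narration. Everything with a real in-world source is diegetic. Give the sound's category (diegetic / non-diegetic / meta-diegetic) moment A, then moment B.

non-diegetic, meta-diegetic

Moment A: underscore with no in-world source, inaudible to the characters → non-diegetic.
Moment B: the body sound is Kasimir's subjective perception alone — Idris can't hear it → meta-diegetic.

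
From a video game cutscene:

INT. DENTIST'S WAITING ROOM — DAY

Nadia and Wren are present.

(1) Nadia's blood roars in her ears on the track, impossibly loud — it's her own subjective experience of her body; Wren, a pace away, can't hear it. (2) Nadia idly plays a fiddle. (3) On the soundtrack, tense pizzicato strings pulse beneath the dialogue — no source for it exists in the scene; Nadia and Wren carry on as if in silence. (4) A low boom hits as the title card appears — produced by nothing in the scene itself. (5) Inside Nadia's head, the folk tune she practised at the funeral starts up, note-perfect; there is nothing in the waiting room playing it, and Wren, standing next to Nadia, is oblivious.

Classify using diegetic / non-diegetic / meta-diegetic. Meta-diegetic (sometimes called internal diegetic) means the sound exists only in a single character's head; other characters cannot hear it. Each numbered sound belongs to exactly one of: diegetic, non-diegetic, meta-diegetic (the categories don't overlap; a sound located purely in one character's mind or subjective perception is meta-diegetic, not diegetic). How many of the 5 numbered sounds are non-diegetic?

2

Sound (1): point-of-audition from inside Nadia's body; not a sound in the room, so meta-diegetic.
(2) is diegetic: Nadia is producing the music live, in the story world.
(3) is non-diegetic: nothing in the waiting room produces it and the characters don't hear it — pure soundtrack.
(4) is non-diegetic: an editorial stinger — it belongs to the cut, not the story world.
Sound (5): the music is a memory playing inside Nadia's mind alone; no real-world source, Wren can't hear it, so meta-diegetic.
So 2 of the 5 are non-diegetic: (3), (4).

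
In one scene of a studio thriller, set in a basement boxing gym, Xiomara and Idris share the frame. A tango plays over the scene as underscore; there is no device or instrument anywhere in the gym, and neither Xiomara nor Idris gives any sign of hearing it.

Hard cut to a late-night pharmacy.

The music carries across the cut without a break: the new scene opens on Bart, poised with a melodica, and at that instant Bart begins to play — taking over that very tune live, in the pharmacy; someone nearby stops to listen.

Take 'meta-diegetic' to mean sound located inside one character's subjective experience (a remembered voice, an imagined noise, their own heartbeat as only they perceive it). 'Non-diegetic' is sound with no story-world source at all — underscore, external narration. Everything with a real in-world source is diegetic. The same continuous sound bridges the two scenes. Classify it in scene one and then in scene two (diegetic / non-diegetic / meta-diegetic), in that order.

Scene one: there's no in-world source anywhere and no character hears it — underscore for the audience only → non-diegetic.
Scene two: from the moment Bart starts playing, the tune is being performed on a melodica inside the story world and another character hears it → diegetic.

non-diegetic, diegetic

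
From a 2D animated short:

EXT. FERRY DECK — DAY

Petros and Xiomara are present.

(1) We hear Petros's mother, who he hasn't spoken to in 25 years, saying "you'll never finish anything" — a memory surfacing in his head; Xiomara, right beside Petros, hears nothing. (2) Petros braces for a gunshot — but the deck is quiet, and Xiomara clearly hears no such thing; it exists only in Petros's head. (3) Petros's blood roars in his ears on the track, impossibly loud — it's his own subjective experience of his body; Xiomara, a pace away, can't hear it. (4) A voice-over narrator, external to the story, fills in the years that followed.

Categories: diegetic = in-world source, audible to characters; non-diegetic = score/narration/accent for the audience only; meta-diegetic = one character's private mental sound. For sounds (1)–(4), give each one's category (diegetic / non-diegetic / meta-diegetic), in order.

meta-diegetic, meta-diegetic, meta-diegetic, non-diegetic

Sound (1): a remembered line, private to Petros — not present in the room, not audible to Xiomara, so meta-diegetic.
(2) the sound is imagined by Petros; nothing in the story world is producing it and Xiomara can't hear it → meta-diegetic.
(3) point-of-audition from inside Petros's body; not a sound in the room → meta-diegetic.
(4) is non-diegetic: commentary laid over the scene from outside the fiction.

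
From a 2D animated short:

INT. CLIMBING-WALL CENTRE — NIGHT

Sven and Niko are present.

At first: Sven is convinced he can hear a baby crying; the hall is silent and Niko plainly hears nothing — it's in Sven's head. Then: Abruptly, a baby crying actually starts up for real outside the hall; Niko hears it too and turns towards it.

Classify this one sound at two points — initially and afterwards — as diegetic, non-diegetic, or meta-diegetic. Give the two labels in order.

meta-diegetic, diegetic

Initially: only Sven 'hears' it — imagined, in his mind → meta-diegetic.
Afterwards: now there's a real external source and Niko hears it too — in the story world → diegetic.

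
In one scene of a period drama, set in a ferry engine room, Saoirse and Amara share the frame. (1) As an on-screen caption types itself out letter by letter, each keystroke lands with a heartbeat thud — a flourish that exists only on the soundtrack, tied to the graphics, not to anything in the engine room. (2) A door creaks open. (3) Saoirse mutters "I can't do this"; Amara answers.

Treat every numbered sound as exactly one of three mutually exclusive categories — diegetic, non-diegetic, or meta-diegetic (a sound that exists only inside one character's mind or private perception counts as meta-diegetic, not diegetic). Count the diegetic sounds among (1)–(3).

Sound (1): sound married to a title/caption — outside the diegesis by definition, so non-diegetic.
(2) an in-world source (a door); characters could hear it → diegetic.
Sound (3): spoken by a character present in the story world, so diegetic.
Diegetic: (2), (3) — that's 2.

2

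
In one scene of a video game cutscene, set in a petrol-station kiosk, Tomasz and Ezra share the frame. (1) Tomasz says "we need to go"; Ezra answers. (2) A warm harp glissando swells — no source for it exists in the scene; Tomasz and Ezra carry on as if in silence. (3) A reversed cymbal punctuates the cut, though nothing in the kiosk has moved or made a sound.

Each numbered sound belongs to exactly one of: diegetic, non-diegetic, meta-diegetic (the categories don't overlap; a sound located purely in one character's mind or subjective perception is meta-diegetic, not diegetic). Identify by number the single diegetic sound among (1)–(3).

Sound (1): on-screen dialogue — Tomasz speaks and Ezra is there to hear, so diegetic.
(2) nothing in the kiosk produces it and the characters don't hear it — pure soundtrack → non-diegetic.
Sound (3): an editorial stinger — it belongs to the cut, not the story world, so non-diegetic.
Only (1) is diegetic.

1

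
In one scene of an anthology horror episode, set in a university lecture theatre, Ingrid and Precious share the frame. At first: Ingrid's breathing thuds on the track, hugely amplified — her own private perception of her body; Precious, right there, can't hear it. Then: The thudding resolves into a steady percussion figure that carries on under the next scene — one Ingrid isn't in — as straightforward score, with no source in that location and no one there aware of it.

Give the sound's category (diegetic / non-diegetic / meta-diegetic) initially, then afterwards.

Initially: it's Ingrid's subjective body sound, inaudible to Precious → meta-diegetic.
Afterwards: detached from Ingrid and playing as sourceless score over a scene she isn't in — for the audience only → non-diegetic.

meta-diegetic, non-diegetic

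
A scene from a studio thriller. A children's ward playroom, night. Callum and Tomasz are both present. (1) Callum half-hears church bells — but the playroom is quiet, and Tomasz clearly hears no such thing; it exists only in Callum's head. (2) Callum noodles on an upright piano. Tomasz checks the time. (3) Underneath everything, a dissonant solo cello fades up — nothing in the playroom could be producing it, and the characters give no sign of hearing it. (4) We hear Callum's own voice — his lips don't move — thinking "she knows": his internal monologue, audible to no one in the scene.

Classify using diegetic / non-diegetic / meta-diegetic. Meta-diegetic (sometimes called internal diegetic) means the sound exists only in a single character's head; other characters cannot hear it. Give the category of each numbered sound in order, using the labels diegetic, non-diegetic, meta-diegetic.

(1) Callum alone 'hears' it — an imagined sound, not present in the space → meta-diegetic.
Sound (2): Callum is producing the music live, in the story world, so diegetic.
(3) it has no source in the story world and no character can hear it — it's underscore → non-diegetic.
(4) is meta-diegetic: it's Callum's unspoken thought, heard only by the audience via his subjectivity.

meta-diegetic, diegetic, non-diegetic, meta-diegetic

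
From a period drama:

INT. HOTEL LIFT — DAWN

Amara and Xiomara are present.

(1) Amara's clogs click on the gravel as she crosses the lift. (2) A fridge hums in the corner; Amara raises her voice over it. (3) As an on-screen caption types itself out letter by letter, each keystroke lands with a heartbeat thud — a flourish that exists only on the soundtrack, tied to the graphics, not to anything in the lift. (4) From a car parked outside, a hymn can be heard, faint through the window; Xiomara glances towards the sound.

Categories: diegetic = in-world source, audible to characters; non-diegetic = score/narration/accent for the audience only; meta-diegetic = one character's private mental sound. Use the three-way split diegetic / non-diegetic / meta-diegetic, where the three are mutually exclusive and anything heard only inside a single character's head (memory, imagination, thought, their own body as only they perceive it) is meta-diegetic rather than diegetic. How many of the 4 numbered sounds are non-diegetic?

(1) is diegetic: it's the physical sound of Amara moving in the space.
Sound (2): ambient/room sound belonging to the story's physical space, so diegetic.
(3) is non-diegetic: it accompanies on-screen graphics, not anything inside the story world.
Sound (4): it's coming from a car parked outside — a location within the story world — and Xiomara reacts, so diegetic.
Non-diegetic: (3) — that's 1.

1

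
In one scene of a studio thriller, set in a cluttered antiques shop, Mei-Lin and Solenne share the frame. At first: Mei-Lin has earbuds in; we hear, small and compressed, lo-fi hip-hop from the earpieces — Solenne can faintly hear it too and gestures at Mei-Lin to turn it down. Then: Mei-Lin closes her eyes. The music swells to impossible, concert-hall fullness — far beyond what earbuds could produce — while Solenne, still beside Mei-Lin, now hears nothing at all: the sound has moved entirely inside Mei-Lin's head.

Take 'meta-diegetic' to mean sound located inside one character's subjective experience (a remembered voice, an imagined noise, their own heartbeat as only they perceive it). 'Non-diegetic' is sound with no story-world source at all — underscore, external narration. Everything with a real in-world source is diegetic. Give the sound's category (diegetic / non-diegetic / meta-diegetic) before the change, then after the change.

Before the change: the earbuds are a physical source both characters can hear → diegetic.
After the change: the music now exists only as Mei-Lin's subjective experience; Solenne can no longer hear it → meta-diegetic.

diegetic, meta-diegetic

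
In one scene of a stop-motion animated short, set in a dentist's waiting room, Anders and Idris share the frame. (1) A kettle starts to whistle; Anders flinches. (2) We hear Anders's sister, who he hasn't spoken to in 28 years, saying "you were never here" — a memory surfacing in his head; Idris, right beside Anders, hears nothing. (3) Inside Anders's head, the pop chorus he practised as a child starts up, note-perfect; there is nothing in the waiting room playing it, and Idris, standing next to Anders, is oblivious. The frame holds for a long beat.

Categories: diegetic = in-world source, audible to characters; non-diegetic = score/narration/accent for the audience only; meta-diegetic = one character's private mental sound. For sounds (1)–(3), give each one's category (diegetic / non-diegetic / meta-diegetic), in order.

diegetic, meta-diegetic, meta-diegetic

(1) is diegetic: a kettle is a real object/event in the scene's world.
(2) it's Anders's recollection rendered as sound; the other character can't hear it → meta-diegetic.
(3) is meta-diegetic: remembered music, private to Anders — Idris is oblivious because it isn't in the room.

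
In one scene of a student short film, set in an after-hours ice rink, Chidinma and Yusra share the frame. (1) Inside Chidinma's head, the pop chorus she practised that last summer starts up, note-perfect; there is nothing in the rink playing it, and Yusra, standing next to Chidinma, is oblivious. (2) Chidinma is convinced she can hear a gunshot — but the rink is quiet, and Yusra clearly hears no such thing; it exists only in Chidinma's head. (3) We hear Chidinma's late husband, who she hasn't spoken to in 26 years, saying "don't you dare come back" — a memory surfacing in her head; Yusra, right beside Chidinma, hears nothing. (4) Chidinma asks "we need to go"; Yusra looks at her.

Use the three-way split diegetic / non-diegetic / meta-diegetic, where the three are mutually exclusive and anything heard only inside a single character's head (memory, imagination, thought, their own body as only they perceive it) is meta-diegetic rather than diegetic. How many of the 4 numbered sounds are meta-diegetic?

Sound (1): remembered music, private to Chidinma — Yusra is oblivious because it isn't in the room, so meta-diegetic.
(2) Chidinma alone 'hears' it — an imagined sound, not present in the space → meta-diegetic.
(3) the voice is a memory playing only inside Chidinma's mind; Yusra can't hear it → meta-diegetic.
(4) is diegetic: on-screen dialogue — Chidinma speaks and Yusra is there to hear.
So 3 of the 4 are meta-diegetic: (1), (2), (3).

3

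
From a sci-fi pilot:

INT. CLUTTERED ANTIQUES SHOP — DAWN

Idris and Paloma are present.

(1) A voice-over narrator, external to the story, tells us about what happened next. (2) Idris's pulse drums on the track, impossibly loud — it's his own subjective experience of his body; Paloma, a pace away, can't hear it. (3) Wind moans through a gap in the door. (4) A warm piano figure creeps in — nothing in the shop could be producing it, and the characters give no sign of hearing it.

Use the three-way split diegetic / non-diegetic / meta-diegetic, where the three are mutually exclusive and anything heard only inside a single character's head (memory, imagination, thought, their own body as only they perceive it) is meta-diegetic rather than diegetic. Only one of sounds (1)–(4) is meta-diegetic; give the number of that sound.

2

(1) is non-diegetic: commentary laid over the scene from outside the fiction.
(2) it's Idris's internal bodily sensation rendered as sound; only Idris 'hears' it → meta-diegetic.
(3) ambient/room sound belonging to the story's physical space → diegetic.
(4) it has no source in the story world and no character can hear it — it's underscore → non-diegetic.
Only (2) is meta-diegetic.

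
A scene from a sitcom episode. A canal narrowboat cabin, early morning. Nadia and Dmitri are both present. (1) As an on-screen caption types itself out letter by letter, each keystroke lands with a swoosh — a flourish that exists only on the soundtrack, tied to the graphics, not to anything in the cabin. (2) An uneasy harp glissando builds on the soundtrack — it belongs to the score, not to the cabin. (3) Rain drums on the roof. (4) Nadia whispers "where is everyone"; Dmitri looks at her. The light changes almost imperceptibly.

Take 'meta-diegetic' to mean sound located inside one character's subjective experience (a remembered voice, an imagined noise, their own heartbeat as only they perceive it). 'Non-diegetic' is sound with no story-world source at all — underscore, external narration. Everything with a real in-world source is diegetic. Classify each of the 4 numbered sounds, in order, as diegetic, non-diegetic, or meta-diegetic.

(1) it accompanies on-screen graphics, not anything inside the story world → non-diegetic.
(2) score with no on-screen or off-screen source; it exists for the audience alone → non-diegetic.
Sound (3): rain is part of the location's real environment, so diegetic.
(4) is diegetic: on-screen dialogue — Nadia speaks and Dmitri is there to hear.

non-diegetic, non-diegetic, diegetic, diegetic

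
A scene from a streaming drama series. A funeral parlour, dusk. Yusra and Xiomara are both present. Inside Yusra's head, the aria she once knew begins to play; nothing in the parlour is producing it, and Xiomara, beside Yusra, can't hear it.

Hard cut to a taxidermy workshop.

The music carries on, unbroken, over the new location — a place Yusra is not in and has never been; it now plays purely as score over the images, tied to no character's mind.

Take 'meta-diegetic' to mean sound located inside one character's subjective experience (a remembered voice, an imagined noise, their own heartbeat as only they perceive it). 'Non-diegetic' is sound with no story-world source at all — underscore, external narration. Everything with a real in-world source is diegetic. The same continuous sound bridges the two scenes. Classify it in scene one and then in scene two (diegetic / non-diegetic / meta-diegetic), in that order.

meta-diegetic, non-diegetic

Scene one: the music exists only inside Yusra's mind; Xiomara can't hear it → meta-diegetic.
Scene two: it's detached from Yusra entirely and plays over unrelated images with no in-world source — conventional underscore → non-diegetic.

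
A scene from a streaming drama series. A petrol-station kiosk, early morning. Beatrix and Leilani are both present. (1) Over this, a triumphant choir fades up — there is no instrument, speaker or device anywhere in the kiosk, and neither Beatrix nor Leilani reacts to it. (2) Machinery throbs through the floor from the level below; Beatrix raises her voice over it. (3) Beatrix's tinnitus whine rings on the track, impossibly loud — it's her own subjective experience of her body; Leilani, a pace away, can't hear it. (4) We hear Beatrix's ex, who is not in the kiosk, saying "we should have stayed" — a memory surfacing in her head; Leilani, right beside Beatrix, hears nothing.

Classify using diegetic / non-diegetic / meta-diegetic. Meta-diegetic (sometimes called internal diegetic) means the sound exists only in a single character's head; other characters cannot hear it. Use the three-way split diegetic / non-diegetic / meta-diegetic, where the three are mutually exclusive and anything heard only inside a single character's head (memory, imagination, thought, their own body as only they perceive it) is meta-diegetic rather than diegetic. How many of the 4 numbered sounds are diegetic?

1

(1) score with no on-screen or off-screen source; it exists for the audience alone → non-diegetic.
(2) is diegetic: it's the actual ambient sound of the location.
(3) it's Beatrix's internal bodily sensation rendered as sound; only Beatrix 'hears' it → meta-diegetic.
(4) is meta-diegetic: the voice is a memory playing only inside Beatrix's mind; Leilani can't hear it.
So 1 of the 4 is diegetic: (2).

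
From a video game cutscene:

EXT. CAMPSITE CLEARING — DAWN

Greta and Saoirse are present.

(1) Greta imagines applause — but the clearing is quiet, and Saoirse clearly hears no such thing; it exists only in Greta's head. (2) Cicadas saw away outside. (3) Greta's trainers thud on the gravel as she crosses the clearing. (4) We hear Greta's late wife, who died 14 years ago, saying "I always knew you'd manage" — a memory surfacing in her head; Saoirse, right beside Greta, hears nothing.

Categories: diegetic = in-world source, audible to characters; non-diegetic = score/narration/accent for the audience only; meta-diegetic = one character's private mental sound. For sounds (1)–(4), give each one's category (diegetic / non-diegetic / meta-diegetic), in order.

(1) the sound is imagined by Greta; nothing in the story world is producing it and Saoirse can't hear it → meta-diegetic.
Sound (2): cicadas is part of the location's real environment, so diegetic.
(3) is diegetic: a character's body making contact with the set — an in-world sound.
(4) it's Greta's recollection rendered as sound; the other character can't hear it → meta-diegetic.

meta-diegetic, diegetic, diegetic, meta-diegetic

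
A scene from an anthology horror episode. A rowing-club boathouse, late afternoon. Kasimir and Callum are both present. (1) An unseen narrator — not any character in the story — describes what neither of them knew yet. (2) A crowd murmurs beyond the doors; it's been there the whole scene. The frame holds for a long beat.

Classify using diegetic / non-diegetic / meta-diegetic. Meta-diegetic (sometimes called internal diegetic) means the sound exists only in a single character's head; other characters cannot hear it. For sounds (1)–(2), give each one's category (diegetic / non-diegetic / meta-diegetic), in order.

non-diegetic, diegetic

(1) is non-diegetic: external voice-over — not a character, not heard by anyone in the scene.
Sound (2): ambient/room sound belonging to the story's physical space, so diegetic.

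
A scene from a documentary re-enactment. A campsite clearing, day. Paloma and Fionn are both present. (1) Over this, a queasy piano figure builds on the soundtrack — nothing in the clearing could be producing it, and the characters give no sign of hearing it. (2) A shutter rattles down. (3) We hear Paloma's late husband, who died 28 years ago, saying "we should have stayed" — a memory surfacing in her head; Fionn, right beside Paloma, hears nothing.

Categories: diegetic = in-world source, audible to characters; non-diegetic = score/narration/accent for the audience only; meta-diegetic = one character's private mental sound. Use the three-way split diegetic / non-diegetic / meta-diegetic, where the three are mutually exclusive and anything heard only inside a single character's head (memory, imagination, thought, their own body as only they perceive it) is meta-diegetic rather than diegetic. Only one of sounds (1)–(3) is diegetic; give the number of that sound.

2

(1) score with no on-screen or off-screen source; it exists for the audience alone → non-diegetic.
Sound (2): a shutter is a real object/event in the scene's world, so diegetic.
(3) is meta-diegetic: it's Paloma's recollection rendered as sound; the other character can't hear it.
Only (2) is diegetic.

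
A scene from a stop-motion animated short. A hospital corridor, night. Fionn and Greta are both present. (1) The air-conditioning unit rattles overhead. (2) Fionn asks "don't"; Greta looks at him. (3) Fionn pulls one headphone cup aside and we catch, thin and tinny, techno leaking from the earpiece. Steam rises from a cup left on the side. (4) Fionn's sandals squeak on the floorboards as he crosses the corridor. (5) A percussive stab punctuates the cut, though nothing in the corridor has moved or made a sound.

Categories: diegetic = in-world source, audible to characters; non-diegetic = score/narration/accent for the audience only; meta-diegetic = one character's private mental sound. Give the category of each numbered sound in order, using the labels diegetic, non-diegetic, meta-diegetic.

diegetic, diegetic, diegetic, diegetic, non-diegetic

(1) the air-conditioning unit is part of the location's real environment → diegetic.
Sound (2): spoken by a character present in the story world, so diegetic.
(3) the headphones are an on-screen source → diegetic.
(4) a character's body making contact with the set — an in-world sound → diegetic.
Sound (5): an editorial stinger — it belongs to the cut, not the story world, so non-diegetic.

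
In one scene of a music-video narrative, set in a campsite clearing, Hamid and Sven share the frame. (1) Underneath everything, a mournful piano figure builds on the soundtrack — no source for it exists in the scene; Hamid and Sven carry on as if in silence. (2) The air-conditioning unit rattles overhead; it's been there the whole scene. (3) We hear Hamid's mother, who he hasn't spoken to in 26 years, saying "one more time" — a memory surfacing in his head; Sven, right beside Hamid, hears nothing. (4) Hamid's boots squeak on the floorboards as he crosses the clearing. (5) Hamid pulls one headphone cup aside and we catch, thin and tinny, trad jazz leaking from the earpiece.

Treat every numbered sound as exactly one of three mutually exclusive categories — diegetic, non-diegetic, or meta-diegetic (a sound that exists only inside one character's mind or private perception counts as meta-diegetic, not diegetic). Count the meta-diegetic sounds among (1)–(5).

(1) is non-diegetic: score with no on-screen or off-screen source; it exists for the audience alone.
Sound (2): it's the actual ambient sound of the location, so diegetic.
(3) the voice is a memory playing only inside Hamid's mind; Sven can't hear it → meta-diegetic.
(4) is diegetic: a character's body making contact with the set — an in-world sound.
Sound (5): the earpiece is a real device on Hamid's head — source music, so diegetic.
So 1 of the 5 is meta-diegetic: (3).

1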